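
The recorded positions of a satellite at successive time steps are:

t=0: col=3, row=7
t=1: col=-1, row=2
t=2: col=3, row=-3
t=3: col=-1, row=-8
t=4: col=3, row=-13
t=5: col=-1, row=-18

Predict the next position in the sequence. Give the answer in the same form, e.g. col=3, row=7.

col=3, row=-23

The col coordinate repeats the cycle [3, -1] with period 2; step 6 mod 2 = 0, giving 3.
The row coordinate changes by -5 each step, so at step 6 it is 7 + 6·(-5) = -23.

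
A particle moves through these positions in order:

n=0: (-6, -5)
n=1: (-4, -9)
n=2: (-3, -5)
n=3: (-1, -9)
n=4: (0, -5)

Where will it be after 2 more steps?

Differencing gives (+2, -4), (+1, +4), (+2, -4), (+1, +4). This is the pattern (+2, -4), (+1, +4) repeated.
step 5: apply (+2, -4) → (2, -9)
step 6: apply (+1, +4) → (3, -5)

(3, -5)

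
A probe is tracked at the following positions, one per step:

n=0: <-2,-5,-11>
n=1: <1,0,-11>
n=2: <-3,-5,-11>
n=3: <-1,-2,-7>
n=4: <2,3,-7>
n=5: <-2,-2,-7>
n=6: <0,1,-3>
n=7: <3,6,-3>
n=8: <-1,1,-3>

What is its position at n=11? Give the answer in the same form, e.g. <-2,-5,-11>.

<0,4,1>

The moves between consecutive positions are <+3,+5,+0>, <-4,-5,+0>, <+2,+3,+4>, <+3,+5,+0>, <-4,-5,+0>, <+2,+3,+4>, <+3,+5,+0>, <-4,-5,+0>; they repeat the 3-cycle [<+3,+5,+0>, <-4,-5,+0>, <+2,+3,+4>].
step 9: apply <+2,+3,+4> → <1,4,1>
step 10: apply <+3,+5,+0> → <4,9,1>
step 11: apply <-4,-5,+0> → <0,4,1>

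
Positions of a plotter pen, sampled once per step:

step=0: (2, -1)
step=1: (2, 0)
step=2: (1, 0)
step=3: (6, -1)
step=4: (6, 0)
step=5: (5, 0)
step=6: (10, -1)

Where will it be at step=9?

Step-to-step displacements: (+0, +1), (-1, +0), (+5, -1), (+0, +1), (-1, +0), (+5, -1) — a repeating cycle of length 3.
step 7: apply (+0, +1) → (10, 0)
step 8: apply (-1, +0) → (9, 0)
step 9: apply (+5, -1) → (14, -1)

(14, -1)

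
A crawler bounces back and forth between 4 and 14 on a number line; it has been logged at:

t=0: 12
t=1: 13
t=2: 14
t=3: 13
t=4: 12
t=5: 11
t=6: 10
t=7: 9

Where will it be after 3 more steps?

6

The value reflects between 4 and 14, moving 1 per step.
  step 8: 9 → 8
  step 9: 8 → 7
  step 10: 7 → 6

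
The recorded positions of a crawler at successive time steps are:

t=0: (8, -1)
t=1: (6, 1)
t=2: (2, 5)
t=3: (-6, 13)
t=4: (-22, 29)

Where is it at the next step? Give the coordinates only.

Step-to-step displacements: (-2, +2), (-4, +4), (-8, +8), (-16, +16); each is 2× the previous.
step 5: (-22, 29) + (-32, +32) → (-54, 61)

(-54, 61)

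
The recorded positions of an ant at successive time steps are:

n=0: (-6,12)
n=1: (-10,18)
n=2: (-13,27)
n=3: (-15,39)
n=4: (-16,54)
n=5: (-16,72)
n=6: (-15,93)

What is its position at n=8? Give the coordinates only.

First differences are (-4,+6), (-3,+9), (-2,+12), (-1,+15), (+0,+18), (+1,+21); their common second difference is (+1,+3) (constant acceleration).
step 7: (-15,93) + (+2,+24) → (-13,117)
step 8: (-13,117) + (+3,+27) → (-10,144)

(-10,144)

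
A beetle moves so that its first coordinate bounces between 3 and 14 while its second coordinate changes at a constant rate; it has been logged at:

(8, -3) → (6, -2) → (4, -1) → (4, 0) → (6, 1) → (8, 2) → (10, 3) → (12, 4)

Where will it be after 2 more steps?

The first coordinate travels 2 per step and bounces off the walls at 3 and 14.
  step 8: 12 → 14
  step 9: 14 → 12
The second coordinate changes by +1 each step: at step 9 it is 6.

(12, 6)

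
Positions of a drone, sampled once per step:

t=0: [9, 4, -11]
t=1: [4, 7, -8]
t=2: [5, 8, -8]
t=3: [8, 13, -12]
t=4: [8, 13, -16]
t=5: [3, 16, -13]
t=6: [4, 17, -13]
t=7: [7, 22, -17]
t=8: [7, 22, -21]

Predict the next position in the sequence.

[2, 25, -18]

The moves between consecutive positions are [-5, +3, +3], [+1, +1, +0], [+3, +5, -4], [+0, +0, -4], [-5, +3, +3], [+1, +1, +0], [+3, +5, -4], [+0, +0, -4]; they repeat the 4-cycle [[-5, +3, +3], [+1, +1, +0], [+3, +5, -4], [+0, +0, -4]].
step 9: apply [-5, +3, +3] → [2, 25, -18]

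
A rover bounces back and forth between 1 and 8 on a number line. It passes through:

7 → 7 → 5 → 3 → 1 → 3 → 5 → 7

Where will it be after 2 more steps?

The value reflects between 1 and 8, moving 2 per step.
  step 8: 7 → 7
  step 9: 7 → 5

5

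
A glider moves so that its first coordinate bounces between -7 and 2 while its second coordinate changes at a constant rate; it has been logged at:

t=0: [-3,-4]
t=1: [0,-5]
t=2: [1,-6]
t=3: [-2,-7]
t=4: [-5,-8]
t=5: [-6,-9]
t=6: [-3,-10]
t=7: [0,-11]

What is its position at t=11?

The first coordinate reflects between -7 and 2, moving 3 per step.
  step 8: 0 → 1
  step 9: 1 → -2
  step 10: -2 → -5
  step 11: -5 → -6
The second coordinate changes by -1 each step: at step 11 it is -15.

[-6,-15]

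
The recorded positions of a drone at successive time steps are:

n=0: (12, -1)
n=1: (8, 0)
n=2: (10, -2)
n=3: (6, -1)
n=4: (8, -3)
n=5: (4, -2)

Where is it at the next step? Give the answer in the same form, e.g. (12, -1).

Differencing gives (-4, +1), (+2, -2), (-4, +1), (+2, -2), (-4, +1). This is the pattern (-4, +1), (+2, -2) repeated.
step 6: apply (+2, -2) → (6, -4)

(6, -4)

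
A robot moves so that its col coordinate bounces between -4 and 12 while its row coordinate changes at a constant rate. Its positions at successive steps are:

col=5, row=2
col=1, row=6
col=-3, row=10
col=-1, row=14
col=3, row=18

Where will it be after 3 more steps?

col=9, row=30

The col coordinate reflects between -4 and 12, moving 4 per step.
  step 5: 3 → 7
  step 6: 7 → 11
  step 7: 11 → 9
The row coordinate changes by +4 each step: at step 7 it is 30.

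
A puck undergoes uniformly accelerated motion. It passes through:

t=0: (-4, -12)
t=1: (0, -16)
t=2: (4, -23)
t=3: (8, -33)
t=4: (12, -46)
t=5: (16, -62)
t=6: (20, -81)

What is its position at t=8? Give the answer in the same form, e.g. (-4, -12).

First differences are (+4, -4), (+4, -7), (+4, -10), (+4, -13), (+4, -16), (+4, -19); their common second difference is (+0, -3) (constant acceleration).
step 7: (20, -81) + (+4, -22) → (24, -103)
step 8: (24, -103) + (+4, -25) → (28, -128)

(28, -128)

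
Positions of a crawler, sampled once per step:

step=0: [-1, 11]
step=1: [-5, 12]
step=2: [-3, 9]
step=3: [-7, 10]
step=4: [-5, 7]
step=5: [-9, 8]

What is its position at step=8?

The moves between consecutive positions are [-4, +1], [+2, -3], [-4, +1], [+2, -3], [-4, +1]; they repeat the 2-cycle [[-4, +1], [+2, -3]].
step 6: apply [+2, -3] → [-7, 5]
step 7: apply [-4, +1] → [-11, 6]
step 8: apply [+2, -3] → [-9, 3]

[-9, 3]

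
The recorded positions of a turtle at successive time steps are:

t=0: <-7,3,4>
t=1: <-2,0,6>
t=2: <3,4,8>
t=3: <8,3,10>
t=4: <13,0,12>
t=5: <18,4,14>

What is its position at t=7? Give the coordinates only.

<28,0,18>

First: linear, +5 per step → 28 at step 7.
Second: cycles through 3, 0, 4 every 3 steps. Step 7 lands at position 1 of the cycle → 0.
Third: linear, +2 per step → 18 at step 7.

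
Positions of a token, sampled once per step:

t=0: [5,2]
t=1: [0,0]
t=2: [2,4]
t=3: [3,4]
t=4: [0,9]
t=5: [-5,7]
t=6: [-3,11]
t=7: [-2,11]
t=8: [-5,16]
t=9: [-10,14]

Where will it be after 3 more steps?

[-10,23]

Differencing gives [-5,-2], [+2,+4], [+1,+0], [-3,+5], [-5,-2], [+2,+4], [+1,+0], [-3,+5], [-5,-2]. This is the pattern [-5,-2], [+2,+4], [+1,+0], [-3,+5] repeated.
step 10: apply [+2,+4] → [-8,18]
step 11: apply [+1,+0] → [-7,18]
step 12: apply [-3,+5] → [-10,23]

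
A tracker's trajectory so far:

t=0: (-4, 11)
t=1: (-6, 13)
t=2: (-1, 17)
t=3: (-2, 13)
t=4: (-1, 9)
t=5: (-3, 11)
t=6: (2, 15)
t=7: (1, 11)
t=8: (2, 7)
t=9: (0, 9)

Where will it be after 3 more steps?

(5, 5)

Differencing gives (-2, +2), (+5, +4), (-1, -4), (+1, -4), (-2, +2), (+5, +4), (-1, -4), (+1, -4), (-2, +2). This is the pattern (-2, +2), (+5, +4), (-1, -4), (+1, -4) repeated.
step 10: apply (+5, +4) → (5, 13)
step 11: apply (-1, -4) → (4, 9)
step 12: apply (+1, -4) → (5, 5)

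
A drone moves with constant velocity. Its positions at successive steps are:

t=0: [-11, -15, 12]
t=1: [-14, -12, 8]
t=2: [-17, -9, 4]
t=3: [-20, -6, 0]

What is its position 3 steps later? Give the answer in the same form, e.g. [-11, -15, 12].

[-29, 3, -12]

Constant displacement of [-3, +3, -4] per step.
step 4: [-20, -6, 0] + [-3, +3, -4] → [-23, -3, -4]
step 5: [-23, -3, -4] + [-3, +3, -4] → [-26, 0, -8]
step 6: [-26, 0, -8] + [-3, +3, -4] → [-29, 3, -12]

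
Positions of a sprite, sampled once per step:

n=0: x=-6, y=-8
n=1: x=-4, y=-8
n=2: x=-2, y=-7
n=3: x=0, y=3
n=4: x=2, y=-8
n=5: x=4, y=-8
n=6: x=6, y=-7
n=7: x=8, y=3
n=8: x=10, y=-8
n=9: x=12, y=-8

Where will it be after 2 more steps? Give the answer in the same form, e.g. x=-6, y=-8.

X: linear, +2 per step → 16 at step 11.
Y: cycles through -8, -8, -7, 3 every 4 steps. Step 11 lands at position 3 of the cycle → 3.

x=16, y=3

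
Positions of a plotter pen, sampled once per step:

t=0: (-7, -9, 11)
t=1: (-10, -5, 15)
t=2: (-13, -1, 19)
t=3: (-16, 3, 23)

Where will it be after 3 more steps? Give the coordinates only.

Constant displacement of (-3, +4, +4) per step.
step 4: (-16, 3, 23) + (-3, +4, +4) → (-19, 7, 27)
step 5: (-19, 7, 27) + (-3, +4, +4) → (-22, 11, 31)
step 6: (-22, 11, 31) + (-3, +4, +4) → (-25, 15, 35)

(-25, 15, 35)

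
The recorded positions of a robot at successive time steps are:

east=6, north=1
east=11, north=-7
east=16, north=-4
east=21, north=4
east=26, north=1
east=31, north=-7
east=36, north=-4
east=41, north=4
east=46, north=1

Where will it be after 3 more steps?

East: linear, +5 per step → 61 at step 11.
North: cycles through 1, -7, -4, 4 every 4 steps. Step 11 lands at position 3 of the cycle → 4.

east=61, north=4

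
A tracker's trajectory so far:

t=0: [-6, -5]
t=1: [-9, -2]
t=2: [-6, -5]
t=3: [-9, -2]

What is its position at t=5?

Step-to-step displacements: [-3, +3], [+3, -3], [-3, +3]; each is -1× the previous.
step 4: [-9, -2] + [+3, -3] → [-6, -5]
step 5: [-6, -5] + [-3, +3] → [-9, -2]

[-9, -2]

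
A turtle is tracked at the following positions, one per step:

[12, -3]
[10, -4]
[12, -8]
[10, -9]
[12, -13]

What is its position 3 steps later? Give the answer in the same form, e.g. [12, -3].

[10, -19]

Differencing gives [-2, -1], [+2, -4], [-2, -1], [+2, -4]. This is the pattern [-2, -1], [+2, -4] repeated.
step 5: apply [-2, -1] → [10, -14]
step 6: apply [+2, -4] → [12, -18]
step 7: apply [-2, -1] → [10, -19]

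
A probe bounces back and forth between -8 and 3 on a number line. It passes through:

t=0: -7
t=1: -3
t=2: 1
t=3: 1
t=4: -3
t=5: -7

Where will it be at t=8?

The value reflects between -8 and 3, moving 4 per step.
  step 6: -7 → -5
  step 7: -5 → -1
  step 8: -1 → 3

3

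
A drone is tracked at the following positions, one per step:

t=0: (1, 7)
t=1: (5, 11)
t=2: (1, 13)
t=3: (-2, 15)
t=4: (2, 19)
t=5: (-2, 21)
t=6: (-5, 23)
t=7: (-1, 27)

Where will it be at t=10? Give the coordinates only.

Differencing gives (+4, +4), (-4, +2), (-3, +2), (+4, +4), (-4, +2), (-3, +2), (+4, +4). This is the pattern (+4, +4), (-4, +2), (-3, +2) repeated.
step 8: apply (-4, +2) → (-5, 29)
step 9: apply (-3, +2) → (-8, 31)
step 10: apply (+4, +4) → (-4, 35)

(-4, 35)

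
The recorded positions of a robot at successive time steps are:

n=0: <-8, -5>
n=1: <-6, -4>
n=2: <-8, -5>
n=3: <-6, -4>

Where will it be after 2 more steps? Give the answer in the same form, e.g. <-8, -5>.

Step-to-step displacements: <+2, +1>, <-2, -1>, <+2, +1>; each is -1× the previous.
step 4: <-6, -4> + <-2, -1> → <-8, -5>
step 5: <-8, -5> + <+2, +1> → <-6, -4>

<-6, -4>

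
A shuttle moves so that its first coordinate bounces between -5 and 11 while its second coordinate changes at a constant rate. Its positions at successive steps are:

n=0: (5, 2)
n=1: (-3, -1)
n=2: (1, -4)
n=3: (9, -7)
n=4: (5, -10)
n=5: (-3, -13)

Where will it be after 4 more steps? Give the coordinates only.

The first coordinate reflects between -5 and 11, moving 8 per step.
  step 6: -3 → 1
  step 7: 1 → 9
  step 8: 9 → 5
  step 9: 5 → -3
The second coordinate changes by -3 each step: at step 9 it is -25.

(-3, -25)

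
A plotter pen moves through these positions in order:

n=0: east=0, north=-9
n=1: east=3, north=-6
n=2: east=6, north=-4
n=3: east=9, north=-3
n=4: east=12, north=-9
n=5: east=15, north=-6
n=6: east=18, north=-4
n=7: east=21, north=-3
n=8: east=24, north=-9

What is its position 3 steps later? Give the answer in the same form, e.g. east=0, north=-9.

The east coordinate changes by +3 each step, so at step 11 it is 0 + 11·(3) = 33.
The north coordinate repeats the cycle [-9, -6, -4, -3] with period 4; step 11 mod 4 = 3, giving -3.

east=33, north=-3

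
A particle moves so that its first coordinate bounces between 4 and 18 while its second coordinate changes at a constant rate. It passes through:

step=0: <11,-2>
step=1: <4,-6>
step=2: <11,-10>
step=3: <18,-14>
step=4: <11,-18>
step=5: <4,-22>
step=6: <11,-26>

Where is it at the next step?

The first coordinate travels 7 per step and bounces off the walls at 4 and 18.
  step 7: 11 → 18
The second coordinate changes by -4 each step: at step 7 it is -30.

<18,-30>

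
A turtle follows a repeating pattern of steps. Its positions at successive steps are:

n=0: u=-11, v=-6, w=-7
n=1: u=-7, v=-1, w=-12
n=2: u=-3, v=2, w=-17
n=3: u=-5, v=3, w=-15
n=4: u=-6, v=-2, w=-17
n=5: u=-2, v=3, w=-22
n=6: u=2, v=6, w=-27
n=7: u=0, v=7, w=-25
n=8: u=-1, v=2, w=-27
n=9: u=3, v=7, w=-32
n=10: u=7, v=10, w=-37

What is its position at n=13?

The moves between consecutive positions are (+4, +5, -5), (+4, +3, -5), (-2, +1, +2), (-1, -5, -2), (+4, +5, -5), (+4, +3, -5), (-2, +1, +2), (-1, -5, -2), (+4, +5, -5), (+4, +3, -5); they repeat the 4-cycle [(+4, +5, -5), (+4, +3, -5), (-2, +1, +2), (-1, -5, -2)].
step 11: apply (-2, +1, +2) → u=5, v=11, w=-35
step 12: apply (-1, -5, -2) → u=4, v=6, w=-37
step 13: apply (+4, +5, -5) → u=8, v=11, w=-42

u=8, v=11, w=-42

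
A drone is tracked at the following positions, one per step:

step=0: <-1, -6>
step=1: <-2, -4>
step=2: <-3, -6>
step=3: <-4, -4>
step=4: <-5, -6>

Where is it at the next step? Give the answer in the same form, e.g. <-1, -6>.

First: linear, -1 per step → -6 at step 5.
Second: cycles through -6, -4 every 2 steps. Step 5 lands at position 1 of the cycle → -4.

<-6, -4>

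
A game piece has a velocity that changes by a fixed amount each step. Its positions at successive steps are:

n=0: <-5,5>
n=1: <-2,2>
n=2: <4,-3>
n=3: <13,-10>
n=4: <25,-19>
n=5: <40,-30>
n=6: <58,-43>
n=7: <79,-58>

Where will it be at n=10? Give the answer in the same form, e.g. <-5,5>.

<160,-115>

Successive displacements: <+3,-3>, <+6,-5>, <+9,-7>, <+12,-9>, <+15,-11>, <+18,-13>, <+21,-15> — each changes by <+3,-2>.
step 8: <79,-58> + <+24,-17> → <103,-75>
step 9: <103,-75> + <+27,-19> → <130,-94>
step 10: <130,-94> + <+30,-21> → <160,-115>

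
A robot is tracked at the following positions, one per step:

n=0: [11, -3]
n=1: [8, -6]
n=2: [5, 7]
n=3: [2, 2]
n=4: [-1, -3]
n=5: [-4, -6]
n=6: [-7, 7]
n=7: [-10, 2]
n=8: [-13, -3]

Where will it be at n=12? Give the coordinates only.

First: linear, -3 per step → -25 at step 12.
Second: cycles through -3, -6, 7, 2 every 4 steps. Step 12 lands at position 0 of the cycle → -3.

[-25, -3]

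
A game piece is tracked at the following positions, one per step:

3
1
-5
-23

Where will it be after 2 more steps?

Consecutive displacements -2, -6, -18 scale by a factor of 3 each step.
step 4: -23 − 54 → -77
step 5: -77 − 162 → -239

-239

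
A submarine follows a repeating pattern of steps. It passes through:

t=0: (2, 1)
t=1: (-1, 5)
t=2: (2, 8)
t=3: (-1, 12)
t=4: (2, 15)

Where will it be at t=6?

(2, 22)

The moves between consecutive positions are (-3, +4), (+3, +3), (-3, +4), (+3, +3); they repeat the 2-cycle [(-3, +4), (+3, +3)].
step 5: apply (-3, +4) → (-1, 19)
step 6: apply (+3, +3) → (2, 22)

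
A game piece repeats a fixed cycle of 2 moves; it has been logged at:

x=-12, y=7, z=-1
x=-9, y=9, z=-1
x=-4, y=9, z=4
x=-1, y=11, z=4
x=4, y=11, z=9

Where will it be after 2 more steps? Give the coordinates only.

x=12, y=13, z=14

Step-to-step displacements: (+3, +2, +0), (+5, +0, +5), (+3, +2, +0), (+5, +0, +5) — a repeating cycle of length 2.
step 5: apply (+3, +2, +0) → x=7, y=13, z=9
step 6: apply (+5, +0, +5) → x=12, y=13, z=14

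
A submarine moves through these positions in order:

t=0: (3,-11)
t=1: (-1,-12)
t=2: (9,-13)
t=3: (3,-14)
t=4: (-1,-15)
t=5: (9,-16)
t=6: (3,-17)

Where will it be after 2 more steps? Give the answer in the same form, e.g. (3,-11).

First: cycles through 3, -1, 9 every 3 steps. Step 8 lands at position 2 of the cycle → 9.
Second: linear, -1 per step → -19 at step 8.

(9,-19)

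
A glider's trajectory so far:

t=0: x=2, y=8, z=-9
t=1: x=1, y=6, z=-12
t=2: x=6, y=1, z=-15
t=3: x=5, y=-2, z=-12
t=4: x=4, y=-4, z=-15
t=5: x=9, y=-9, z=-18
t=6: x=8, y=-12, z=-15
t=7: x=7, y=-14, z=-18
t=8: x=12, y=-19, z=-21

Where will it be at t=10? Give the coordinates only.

x=10, y=-24, z=-21

Differencing gives (-1, -2, -3), (+5, -5, -3), (-1, -3, +3), (-1, -2, -3), (+5, -5, -3), (-1, -3, +3), (-1, -2, -3), (+5, -5, -3). This is the pattern (-1, -2, -3), (+5, -5, -3), (-1, -3, +3) repeated.
step 9: apply (-1, -3, +3) → x=11, y=-22, z=-18
step 10: apply (-1, -2, -3) → x=10, y=-24, z=-21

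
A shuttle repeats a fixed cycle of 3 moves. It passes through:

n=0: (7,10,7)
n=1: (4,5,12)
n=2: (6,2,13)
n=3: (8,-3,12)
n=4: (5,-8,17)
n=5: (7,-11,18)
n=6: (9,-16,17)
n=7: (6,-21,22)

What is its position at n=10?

(7,-34,27)

Step-to-step displacements: (-3,-5,+5), (+2,-3,+1), (+2,-5,-1), (-3,-5,+5), (+2,-3,+1), (+2,-5,-1), (-3,-5,+5) — a repeating cycle of length 3.
step 8: apply (+2,-3,+1) → (8,-24,23)
step 9: apply (+2,-5,-1) → (10,-29,22)
step 10: apply (-3,-5,+5) → (7,-34,27)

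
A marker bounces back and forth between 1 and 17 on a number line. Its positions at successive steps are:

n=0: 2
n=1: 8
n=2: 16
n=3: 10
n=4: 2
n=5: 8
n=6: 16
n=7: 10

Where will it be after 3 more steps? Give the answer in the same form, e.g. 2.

The value travels 8 per step and bounces off the walls at 1 and 17.
  step 8: 10 → 2
  step 9: 2 → 8
  step 10: 8 → 16

16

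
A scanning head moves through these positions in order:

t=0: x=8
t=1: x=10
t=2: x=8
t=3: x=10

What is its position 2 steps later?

x=10

Step-to-step displacements: +2, -2, +2; each is -1× the previous.
step 4: 10 − 2 → x=8
step 5: 8 + 2 → x=10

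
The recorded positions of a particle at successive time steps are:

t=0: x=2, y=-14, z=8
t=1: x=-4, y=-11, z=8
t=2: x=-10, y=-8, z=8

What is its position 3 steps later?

Constant displacement of (-6,+3,+0) per step.
step 3: x=-10, y=-8, z=8 + (-6,+3,+0) → x=-16, y=-5, z=8
step 4: x=-16, y=-5, z=8 + (-6,+3,+0) → x=-22, y=-2, z=8
step 5: x=-22, y=-2, z=8 + (-6,+3,+0) → x=-28, y=1, z=8

x=-28, y=1, z=8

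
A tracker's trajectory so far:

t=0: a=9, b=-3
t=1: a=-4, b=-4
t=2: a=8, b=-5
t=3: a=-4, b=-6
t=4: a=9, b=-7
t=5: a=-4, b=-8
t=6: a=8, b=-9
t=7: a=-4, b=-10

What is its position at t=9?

A: cycles through 9, -4, 8, -4 every 4 steps. Step 9 lands at position 1 of the cycle → -4.
B: linear, -1 per step → -12 at step 9.

a=-4, b=-12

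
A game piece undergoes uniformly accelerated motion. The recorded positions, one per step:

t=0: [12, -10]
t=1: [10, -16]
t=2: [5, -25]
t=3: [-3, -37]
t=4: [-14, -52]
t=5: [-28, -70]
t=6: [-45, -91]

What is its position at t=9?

[-114, -172]

Successive displacements: [-2, -6], [-5, -9], [-8, -12], [-11, -15], [-14, -18], [-17, -21] — each changes by [-3, -3].
step 7: [-45, -91] + [-20, -24] → [-65, -115]
step 8: [-65, -115] + [-23, -27] → [-88, -142]
step 9: [-88, -142] + [-26, -30] → [-114, -172]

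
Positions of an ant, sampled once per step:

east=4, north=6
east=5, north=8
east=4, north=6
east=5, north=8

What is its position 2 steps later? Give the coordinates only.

Step-to-step displacements: (+1, +2), (-1, -2), (+1, +2); each is -1× the previous.
step 4: east=5, north=8 + (-1, -2) → east=4, north=6
step 5: east=4, north=6 + (+1, +2) → east=5, north=8

east=5, north=8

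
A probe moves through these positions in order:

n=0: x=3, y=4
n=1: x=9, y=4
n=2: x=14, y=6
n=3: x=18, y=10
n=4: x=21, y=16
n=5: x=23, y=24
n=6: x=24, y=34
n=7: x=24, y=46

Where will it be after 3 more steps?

Successive displacements: (+6,+0), (+5,+2), (+4,+4), (+3,+6), (+2,+8), (+1,+10), (+0,+12) — each changes by (-1,+2).
step 8: x=24, y=46 + (-1,+14) → x=23, y=60
step 9: x=23, y=60 + (-2,+16) → x=21, y=76
step 10: x=21, y=76 + (-3,+18) → x=18, y=94

x=18, y=94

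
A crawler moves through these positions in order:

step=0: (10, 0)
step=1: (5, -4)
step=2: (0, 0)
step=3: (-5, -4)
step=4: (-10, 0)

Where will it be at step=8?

(-30, 0)

First: linear, -5 per step → -30 at step 8.
Second: cycles through 0, -4 every 2 steps. Step 8 lands at position 0 of the cycle → 0.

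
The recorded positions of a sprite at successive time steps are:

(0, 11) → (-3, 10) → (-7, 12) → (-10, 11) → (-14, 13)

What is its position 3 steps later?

The moves between consecutive positions are (-3, -1), (-4, +2), (-3, -1), (-4, +2); they repeat the 2-cycle [(-3, -1), (-4, +2)].
step 5: apply (-3, -1) → (-17, 12)
step 6: apply (-4, +2) → (-21, 14)
step 7: apply (-3, -1) → (-24, 13)

(-24, 13)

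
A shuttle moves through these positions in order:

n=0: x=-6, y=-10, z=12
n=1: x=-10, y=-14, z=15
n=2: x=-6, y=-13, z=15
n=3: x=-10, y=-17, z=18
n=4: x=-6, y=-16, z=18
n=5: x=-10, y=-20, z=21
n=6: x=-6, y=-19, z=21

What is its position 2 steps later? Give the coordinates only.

Differencing gives (-4, -4, +3), (+4, +1, +0), (-4, -4, +3), (+4, +1, +0), (-4, -4, +3), (+4, +1, +0). This is the pattern (-4, -4, +3), (+4, +1, +0) repeated.
step 7: apply (-4, -4, +3) → x=-10, y=-23, z=24
step 8: apply (+4, +1, +0) → x=-6, y=-22, z=24

x=-6, y=-22, z=24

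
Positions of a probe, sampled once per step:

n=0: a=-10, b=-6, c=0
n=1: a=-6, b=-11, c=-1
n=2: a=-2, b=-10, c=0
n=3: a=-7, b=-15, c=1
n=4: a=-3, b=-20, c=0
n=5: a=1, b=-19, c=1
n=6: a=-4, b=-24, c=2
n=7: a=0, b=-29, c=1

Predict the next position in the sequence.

Step-to-step displacements: (+4, -5, -1), (+4, +1, +1), (-5, -5, +1), (+4, -5, -1), (+4, +1, +1), (-5, -5, +1), (+4, -5, -1) — a repeating cycle of length 3.
step 8: apply (+4, +1, +1) → a=4, b=-28, c=2

a=4, b=-28, c=2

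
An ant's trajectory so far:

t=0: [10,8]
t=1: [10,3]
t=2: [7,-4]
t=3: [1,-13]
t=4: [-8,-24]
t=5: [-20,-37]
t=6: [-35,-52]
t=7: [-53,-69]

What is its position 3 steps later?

Successive displacements: [+0,-5], [-3,-7], [-6,-9], [-9,-11], [-12,-13], [-15,-15], [-18,-17] — each changes by [-3,-2].
step 8: [-53,-69] + [-21,-19] → [-74,-88]
step 9: [-74,-88] + [-24,-21] → [-98,-109]
step 10: [-98,-109] + [-27,-23] → [-125,-132]

[-125,-132]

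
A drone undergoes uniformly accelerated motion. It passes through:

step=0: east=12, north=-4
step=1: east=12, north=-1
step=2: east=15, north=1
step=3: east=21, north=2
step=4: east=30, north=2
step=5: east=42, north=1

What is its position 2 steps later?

Successive displacements: (+0, +3), (+3, +2), (+6, +1), (+9, +0), (+12, -1) — each changes by (+3, -1).
step 6: east=42, north=1 + (+15, -2) → east=57, north=-1
step 7: east=57, north=-1 + (+18, -3) → east=75, north=-4

east=75, north=-4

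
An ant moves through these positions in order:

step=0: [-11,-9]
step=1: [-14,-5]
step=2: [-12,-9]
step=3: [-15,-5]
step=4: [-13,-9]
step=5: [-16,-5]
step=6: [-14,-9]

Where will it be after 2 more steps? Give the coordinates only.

Step-to-step displacements: [-3,+4], [+2,-4], [-3,+4], [+2,-4], [-3,+4], [+2,-4] — a repeating cycle of length 2.
step 7: apply [-3,+4] → [-17,-5]
step 8: apply [+2,-4] → [-15,-9]

[-15,-9]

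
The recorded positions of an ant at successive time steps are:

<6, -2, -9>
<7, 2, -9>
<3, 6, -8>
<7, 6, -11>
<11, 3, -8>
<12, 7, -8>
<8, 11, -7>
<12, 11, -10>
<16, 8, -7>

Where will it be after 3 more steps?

<17, 16, -9>

Differencing gives <+1, +4, +0>, <-4, +4, +1>, <+4, +0, -3>, <+4, -3, +3>, <+1, +4, +0>, <-4, +4, +1>, <+4, +0, -3>, <+4, -3, +3>. This is the pattern <+1, +4, +0>, <-4, +4, +1>, <+4, +0, -3>, <+4, -3, +3> repeated.
step 9: apply <+1, +4, +0> → <17, 12, -7>
step 10: apply <-4, +4, +1> → <13, 16, -6>
step 11: apply <+4, +0, -3> → <17, 16, -9>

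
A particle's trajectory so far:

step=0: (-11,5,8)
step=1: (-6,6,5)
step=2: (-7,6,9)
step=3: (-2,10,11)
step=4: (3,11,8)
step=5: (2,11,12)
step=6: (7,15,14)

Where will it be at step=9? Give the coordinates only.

Step-to-step displacements: (+5,+1,-3), (-1,+0,+4), (+5,+4,+2), (+5,+1,-3), (-1,+0,+4), (+5,+4,+2) — a repeating cycle of length 3.
step 7: apply (+5,+1,-3) → (12,16,11)
step 8: apply (-1,+0,+4) → (11,16,15)
step 9: apply (+5,+4,+2) → (16,20,17)

(16,20,17)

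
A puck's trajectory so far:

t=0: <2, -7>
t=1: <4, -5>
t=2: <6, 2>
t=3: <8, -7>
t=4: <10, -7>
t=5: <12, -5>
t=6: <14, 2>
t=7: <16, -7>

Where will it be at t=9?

<20, -5>

First: linear, +2 per step → 20 at step 9.
Second: cycles through -7, -5, 2, -7 every 4 steps. Step 9 lands at position 1 of the cycle → -5.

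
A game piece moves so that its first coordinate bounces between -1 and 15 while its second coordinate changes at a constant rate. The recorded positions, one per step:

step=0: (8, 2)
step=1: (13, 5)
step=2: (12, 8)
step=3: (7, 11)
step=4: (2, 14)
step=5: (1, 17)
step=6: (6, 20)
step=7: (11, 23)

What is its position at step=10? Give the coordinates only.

The first coordinate travels 5 per step and bounces off the walls at -1 and 15.
  step 8: 11 → 14
  step 9: 14 → 9
  step 10: 9 → 4
The second coordinate changes by +3 each step: at step 10 it is 32.

(4, 32)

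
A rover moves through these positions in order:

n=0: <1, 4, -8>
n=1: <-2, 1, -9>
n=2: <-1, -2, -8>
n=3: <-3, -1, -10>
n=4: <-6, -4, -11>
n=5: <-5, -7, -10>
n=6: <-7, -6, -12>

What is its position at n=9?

<-11, -11, -14>

The moves between consecutive positions are <-3, -3, -1>, <+1, -3, +1>, <-2, +1, -2>, <-3, -3, -1>, <+1, -3, +1>, <-2, +1, -2>; they repeat the 3-cycle [<-3, -3, -1>, <+1, -3, +1>, <-2, +1, -2>].
step 7: apply <-3, -3, -1> → <-10, -9, -13>
step 8: apply <+1, -3, +1> → <-9, -12, -12>
step 9: apply <-2, +1, -2> → <-11, -11, -14>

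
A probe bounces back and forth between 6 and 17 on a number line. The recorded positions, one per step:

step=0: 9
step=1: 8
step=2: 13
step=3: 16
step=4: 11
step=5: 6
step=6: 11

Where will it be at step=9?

The value travels 5 per step and bounces off the walls at 6 and 17.
  step 7: 11 → 16
  step 8: 16 → 13
  step 9: 13 → 8

8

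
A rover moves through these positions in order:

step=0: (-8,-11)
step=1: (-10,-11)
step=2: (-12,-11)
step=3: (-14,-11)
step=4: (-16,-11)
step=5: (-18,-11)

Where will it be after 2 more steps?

(-22,-11)

Each step adds (-2,+0) to the position.
step 6: (-18,-11) + (-2,+0) → (-20,-11)
step 7: (-20,-11) + (-2,+0) → (-22,-11)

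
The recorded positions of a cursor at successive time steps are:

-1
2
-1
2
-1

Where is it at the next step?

2

Step-to-step displacements: +3, -3, +3, -3; each is -1× the previous.
step 5: -1 + 3 → 2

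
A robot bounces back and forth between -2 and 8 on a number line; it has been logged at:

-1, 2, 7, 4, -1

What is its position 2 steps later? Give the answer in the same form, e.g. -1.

7

The value reflects between -2 and 8, moving 5 per step.
  step 5: -1 → 2
  step 6: 2 → 7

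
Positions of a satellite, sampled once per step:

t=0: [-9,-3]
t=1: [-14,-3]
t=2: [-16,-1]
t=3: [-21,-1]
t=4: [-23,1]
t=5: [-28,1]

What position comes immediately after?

Step-to-step displacements: [-5,+0], [-2,+2], [-5,+0], [-2,+2], [-5,+0] — a repeating cycle of length 2.
step 6: apply [-2,+2] → [-30,3]

[-30,3]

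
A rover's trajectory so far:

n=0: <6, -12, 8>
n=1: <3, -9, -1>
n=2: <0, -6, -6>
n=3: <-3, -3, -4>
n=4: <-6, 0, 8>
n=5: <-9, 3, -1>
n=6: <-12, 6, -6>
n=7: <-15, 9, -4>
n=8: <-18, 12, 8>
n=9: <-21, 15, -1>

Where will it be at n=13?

First: linear, -3 per step → -33 at step 13.
Second: linear, +3 per step → 27 at step 13.
Third: cycles through 8, -1, -6, -4 every 4 steps. Step 13 lands at position 1 of the cycle → -1.

<-33, 27, -1>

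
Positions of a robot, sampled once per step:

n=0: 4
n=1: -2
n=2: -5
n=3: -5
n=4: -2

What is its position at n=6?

13

Taking differences between consecutive positions: -6, -3, +0, +3. These grow by +3 each step.
step 5: -2 + 6 → 4
step 6: 4 + 9 → 13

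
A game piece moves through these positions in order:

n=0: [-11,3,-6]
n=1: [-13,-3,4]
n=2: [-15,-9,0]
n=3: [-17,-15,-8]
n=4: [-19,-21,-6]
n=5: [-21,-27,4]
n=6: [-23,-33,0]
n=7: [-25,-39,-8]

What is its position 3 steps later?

First: linear, -2 per step → -31 at step 10.
Second: linear, -6 per step → -57 at step 10.
Third: cycles through -6, 4, 0, -8 every 4 steps. Step 10 lands at position 2 of the cycle → 0.

[-31,-57,0]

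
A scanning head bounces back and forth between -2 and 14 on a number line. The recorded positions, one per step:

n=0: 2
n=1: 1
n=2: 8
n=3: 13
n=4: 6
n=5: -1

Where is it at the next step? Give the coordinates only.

4

The value travels 7 per step and bounces off the walls at -2 and 14.
  step 6: -1 → 4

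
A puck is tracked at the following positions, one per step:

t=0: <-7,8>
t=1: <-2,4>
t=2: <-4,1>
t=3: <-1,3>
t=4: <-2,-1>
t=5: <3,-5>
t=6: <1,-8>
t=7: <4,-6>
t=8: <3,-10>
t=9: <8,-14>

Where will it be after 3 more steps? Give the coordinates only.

The moves between consecutive positions are <+5,-4>, <-2,-3>, <+3,+2>, <-1,-4>, <+5,-4>, <-2,-3>, <+3,+2>, <-1,-4>, <+5,-4>; they repeat the 4-cycle [<+5,-4>, <-2,-3>, <+3,+2>, <-1,-4>].
step 10: apply <-2,-3> → <6,-17>
step 11: apply <+3,+2> → <9,-15>
step 12: apply <-1,-4> → <8,-19>

<8,-19>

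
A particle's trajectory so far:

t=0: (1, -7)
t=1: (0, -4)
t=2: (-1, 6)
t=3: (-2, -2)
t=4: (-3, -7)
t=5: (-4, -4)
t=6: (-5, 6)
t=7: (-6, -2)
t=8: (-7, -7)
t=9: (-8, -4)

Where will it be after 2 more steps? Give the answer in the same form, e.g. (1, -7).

(-10, -2)

The first coordinate changes by -1 each step, so at step 11 it is 1 + 11·(-1) = -10.
The second coordinate repeats the cycle [-7, -4, 6, -2] with period 4; step 11 mod 4 = 3, giving -2.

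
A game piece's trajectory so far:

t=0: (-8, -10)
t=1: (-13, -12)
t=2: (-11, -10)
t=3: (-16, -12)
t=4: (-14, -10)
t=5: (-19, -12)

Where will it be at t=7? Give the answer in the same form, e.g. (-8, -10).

(-22, -12)

The moves between consecutive positions are (-5, -2), (+2, +2), (-5, -2), (+2, +2), (-5, -2); they repeat the 2-cycle [(-5, -2), (+2, +2)].
step 6: apply (+2, +2) → (-17, -10)
step 7: apply (-5, -2) → (-22, -12)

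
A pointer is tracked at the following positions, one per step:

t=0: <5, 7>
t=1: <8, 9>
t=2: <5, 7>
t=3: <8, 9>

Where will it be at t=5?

<8, 9>

The jumps are <+3, +2>, <-3, -2>, <+3, +2> — a geometric progression with ratio -1.
step 4: <8, 9> + <-3, -2> → <5, 7>
step 5: <5, 7> + <+3, +2> → <8, 9>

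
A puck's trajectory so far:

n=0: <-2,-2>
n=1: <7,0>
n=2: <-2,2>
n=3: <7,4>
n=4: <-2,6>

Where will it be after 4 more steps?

<-2,14>

First: cycles through -2, 7 every 2 steps. Step 8 lands at position 0 of the cycle → -2.
Second: linear, +2 per step → 14 at step 8.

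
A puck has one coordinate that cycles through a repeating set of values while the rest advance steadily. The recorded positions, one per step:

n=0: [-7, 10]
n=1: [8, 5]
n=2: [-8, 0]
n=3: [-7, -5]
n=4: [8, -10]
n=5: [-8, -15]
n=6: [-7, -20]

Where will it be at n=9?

First: cycles through -7, 8, -8 every 3 steps. Step 9 lands at position 0 of the cycle → -7.
Second: linear, -5 per step → -35 at step 9.

[-7, -35]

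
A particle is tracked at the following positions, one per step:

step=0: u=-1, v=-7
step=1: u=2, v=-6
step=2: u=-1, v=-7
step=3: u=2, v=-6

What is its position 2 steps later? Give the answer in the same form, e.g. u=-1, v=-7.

Step-to-step displacements: (+3, +1), (-3, -1), (+3, +1); each is -1× the previous.
step 4: u=2, v=-6 + (-3, -1) → u=-1, v=-7
step 5: u=-1, v=-7 + (+3, +1) → u=2, v=-6

u=2, v=-6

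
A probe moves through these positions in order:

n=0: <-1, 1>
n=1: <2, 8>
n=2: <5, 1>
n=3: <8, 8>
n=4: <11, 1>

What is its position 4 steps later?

<23, 1>

First: linear, +3 per step → 23 at step 8.
Second: cycles through 1, 8 every 2 steps. Step 8 lands at position 0 of the cycle → 1.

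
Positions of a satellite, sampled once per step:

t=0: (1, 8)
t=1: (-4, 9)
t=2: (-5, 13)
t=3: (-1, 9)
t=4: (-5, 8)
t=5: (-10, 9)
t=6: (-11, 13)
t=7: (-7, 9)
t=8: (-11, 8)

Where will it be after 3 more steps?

The moves between consecutive positions are (-5, +1), (-1, +4), (+4, -4), (-4, -1), (-5, +1), (-1, +4), (+4, -4), (-4, -1); they repeat the 4-cycle [(-5, +1), (-1, +4), (+4, -4), (-4, -1)].
step 9: apply (-5, +1) → (-16, 9)
step 10: apply (-1, +4) → (-17, 13)
step 11: apply (+4, -4) → (-13, 9)

(-13, 9)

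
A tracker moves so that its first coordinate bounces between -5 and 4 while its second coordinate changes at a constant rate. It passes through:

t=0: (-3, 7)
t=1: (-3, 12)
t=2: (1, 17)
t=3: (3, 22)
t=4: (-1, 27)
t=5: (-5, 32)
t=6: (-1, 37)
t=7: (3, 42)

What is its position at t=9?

(-3, 52)

The first coordinate travels 4 per step and bounces off the walls at -5 and 4.
  step 8: 3 → 1
  step 9: 1 → -3
The second coordinate changes by +5 each step: at step 9 it is 52.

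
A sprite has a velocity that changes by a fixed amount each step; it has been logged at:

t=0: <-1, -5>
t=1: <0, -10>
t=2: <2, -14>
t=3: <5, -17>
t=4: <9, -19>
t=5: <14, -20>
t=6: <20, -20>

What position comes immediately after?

<27, -19>

First differences are <+1, -5>, <+2, -4>, <+3, -3>, <+4, -2>, <+5, -1>, <+6, +0>; their common second difference is <+1, +1> (constant acceleration).
step 7: <20, -20> + <+7, +1> → <27, -19>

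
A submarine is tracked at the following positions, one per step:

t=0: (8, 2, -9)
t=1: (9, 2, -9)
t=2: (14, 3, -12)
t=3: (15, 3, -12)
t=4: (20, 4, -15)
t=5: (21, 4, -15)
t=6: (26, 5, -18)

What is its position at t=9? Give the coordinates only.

(33, 6, -21)

The moves between consecutive positions are (+1, +0, +0), (+5, +1, -3), (+1, +0, +0), (+5, +1, -3), (+1, +0, +0), (+5, +1, -3); they repeat the 2-cycle [(+1, +0, +0), (+5, +1, -3)].
step 7: apply (+1, +0, +0) → (27, 5, -18)
step 8: apply (+5, +1, -3) → (32, 6, -21)
step 9: apply (+1, +0, +0) → (33, 6, -21)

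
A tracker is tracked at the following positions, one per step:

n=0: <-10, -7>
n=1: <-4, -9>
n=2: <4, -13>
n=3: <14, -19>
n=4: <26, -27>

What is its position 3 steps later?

<74, -63>

First differences are <+6, -2>, <+8, -4>, <+10, -6>, <+12, -8>; their common second difference is <+2, -2> (constant acceleration).
step 5: <26, -27> + <+14, -10> → <40, -37>
step 6: <40, -37> + <+16, -12> → <56, -49>
step 7: <56, -49> + <+18, -14> → <74, -63>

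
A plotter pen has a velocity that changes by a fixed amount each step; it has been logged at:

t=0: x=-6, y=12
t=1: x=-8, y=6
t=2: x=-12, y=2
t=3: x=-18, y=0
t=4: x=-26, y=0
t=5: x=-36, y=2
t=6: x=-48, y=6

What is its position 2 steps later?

x=-78, y=20

First differences are (-2,-6), (-4,-4), (-6,-2), (-8,+0), (-10,+2), (-12,+4); their common second difference is (-2,+2) (constant acceleration).
step 7: x=-48, y=6 + (-14,+6) → x=-62, y=12
step 8: x=-62, y=12 + (-16,+8) → x=-78, y=20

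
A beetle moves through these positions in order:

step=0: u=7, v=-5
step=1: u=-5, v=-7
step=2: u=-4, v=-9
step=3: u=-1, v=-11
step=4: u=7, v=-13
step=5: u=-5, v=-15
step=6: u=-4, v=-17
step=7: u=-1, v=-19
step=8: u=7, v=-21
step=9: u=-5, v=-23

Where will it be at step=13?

u=-5, v=-31

U: cycles through 7, -5, -4, -1 every 4 steps. Step 13 lands at position 1 of the cycle → -5.
V: linear, -2 per step → -31 at step 13.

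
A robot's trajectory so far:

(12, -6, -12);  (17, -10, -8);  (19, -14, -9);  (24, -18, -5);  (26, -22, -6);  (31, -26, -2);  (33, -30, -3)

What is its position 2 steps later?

Step-to-step displacements: (+5, -4, +4), (+2, -4, -1), (+5, -4, +4), (+2, -4, -1), (+5, -4, +4), (+2, -4, -1) — a repeating cycle of length 2.
step 7: apply (+5, -4, +4) → (38, -34, 1)
step 8: apply (+2, -4, -1) → (40, -38, 0)

(40, -38, 0)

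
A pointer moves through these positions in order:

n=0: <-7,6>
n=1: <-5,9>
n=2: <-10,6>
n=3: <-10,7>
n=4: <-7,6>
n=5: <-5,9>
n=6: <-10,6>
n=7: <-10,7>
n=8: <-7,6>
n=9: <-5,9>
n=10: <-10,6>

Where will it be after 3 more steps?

Differencing gives <+2,+3>, <-5,-3>, <+0,+1>, <+3,-1>, <+2,+3>, <-5,-3>, <+0,+1>, <+3,-1>, <+2,+3>, <-5,-3>. This is the pattern <+2,+3>, <-5,-3>, <+0,+1>, <+3,-1> repeated.
step 11: apply <+0,+1> → <-10,7>
step 12: apply <+3,-1> → <-7,6>
step 13: apply <+2,+3> → <-5,9>

<-5,9>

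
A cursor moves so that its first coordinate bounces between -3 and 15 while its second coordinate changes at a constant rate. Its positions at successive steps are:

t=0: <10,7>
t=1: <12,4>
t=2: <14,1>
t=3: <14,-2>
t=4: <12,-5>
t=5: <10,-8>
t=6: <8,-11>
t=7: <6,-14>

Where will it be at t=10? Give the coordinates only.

<0,-23>

The first coordinate travels 2 per step and bounces off the walls at -3 and 15.
  step 8: 6 → 4
  step 9: 4 → 2
  step 10: 2 → 0
The second coordinate changes by -3 each step: at step 10 it is -23.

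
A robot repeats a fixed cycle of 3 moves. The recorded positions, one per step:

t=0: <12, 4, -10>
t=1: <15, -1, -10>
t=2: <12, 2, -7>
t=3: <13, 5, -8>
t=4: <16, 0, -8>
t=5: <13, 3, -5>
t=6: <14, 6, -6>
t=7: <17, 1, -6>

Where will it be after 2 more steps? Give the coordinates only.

<15, 7, -4>

Differencing gives <+3, -5, +0>, <-3, +3, +3>, <+1, +3, -1>, <+3, -5, +0>, <-3, +3, +3>, <+1, +3, -1>, <+3, -5, +0>. This is the pattern <+3, -5, +0>, <-3, +3, +3>, <+1, +3, -1> repeated.
step 8: apply <-3, +3, +3> → <14, 4, -3>
step 9: apply <+1, +3, -1> → <15, 7, -4>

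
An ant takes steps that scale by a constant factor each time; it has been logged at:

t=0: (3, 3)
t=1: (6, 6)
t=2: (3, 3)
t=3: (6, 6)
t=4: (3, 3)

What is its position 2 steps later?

(3, 3)

The jumps are (+3, +3), (-3, -3), (+3, +3), (-3, -3) — a geometric progression with ratio -1.
step 5: (3, 3) + (+3, +3) → (6, 6)
step 6: (6, 6) + (-3, -3) → (3, 3)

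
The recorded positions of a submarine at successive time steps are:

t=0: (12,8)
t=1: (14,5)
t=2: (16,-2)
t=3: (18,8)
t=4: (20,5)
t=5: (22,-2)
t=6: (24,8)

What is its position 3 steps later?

First: linear, +2 per step → 30 at step 9.
Second: cycles through 8, 5, -2 every 3 steps. Step 9 lands at position 0 of the cycle → 8.

(30,8)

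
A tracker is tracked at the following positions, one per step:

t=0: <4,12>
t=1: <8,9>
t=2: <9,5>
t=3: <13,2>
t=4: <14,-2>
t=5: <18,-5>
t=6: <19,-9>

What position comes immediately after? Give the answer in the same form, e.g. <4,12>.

The moves between consecutive positions are <+4,-3>, <+1,-4>, <+4,-3>, <+1,-4>, <+4,-3>, <+1,-4>; they repeat the 2-cycle [<+4,-3>, <+1,-4>].
step 7: apply <+4,-3> → <23,-12>

<23,-12>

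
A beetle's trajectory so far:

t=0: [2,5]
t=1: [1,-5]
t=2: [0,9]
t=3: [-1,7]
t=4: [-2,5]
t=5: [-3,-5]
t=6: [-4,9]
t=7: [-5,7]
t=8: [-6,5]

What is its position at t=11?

First: linear, -1 per step → -9 at step 11.
Second: cycles through 5, -5, 9, 7 every 4 steps. Step 11 lands at position 3 of the cycle → 7.

[-9,7]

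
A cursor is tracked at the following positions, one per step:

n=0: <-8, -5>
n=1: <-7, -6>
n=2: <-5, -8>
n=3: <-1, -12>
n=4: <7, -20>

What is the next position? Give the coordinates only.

Step-to-step displacements: <+1, -1>, <+2, -2>, <+4, -4>, <+8, -8>; each is 2× the previous.
step 5: <7, -20> + <+16, -16> → <23, -36>

<23, -36>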